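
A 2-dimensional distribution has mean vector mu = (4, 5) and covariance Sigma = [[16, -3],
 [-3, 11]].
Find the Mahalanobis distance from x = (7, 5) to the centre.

Step 1 — centre the observation: (x - mu) = (3, 0).

Step 2 — invert Sigma. det(Sigma) = 16·11 - (-3)² = 167.
  Sigma^{-1} = (1/det) · [[d, -b], [-b, a]] = [[0.0659, 0.018],
 [0.018, 0.0958]].

Step 3 — form the quadratic (x - mu)^T · Sigma^{-1} · (x - mu):
  Sigma^{-1} · (x - mu) = (0.1976, 0.0539).
  (x - mu)^T · [Sigma^{-1} · (x - mu)] = (3)·(0.1976) + (0)·(0.0539) = 0.5928.

Step 4 — take square root: d = √(0.5928) ≈ 0.7699.

d(x, mu) = √(0.5928) ≈ 0.7699


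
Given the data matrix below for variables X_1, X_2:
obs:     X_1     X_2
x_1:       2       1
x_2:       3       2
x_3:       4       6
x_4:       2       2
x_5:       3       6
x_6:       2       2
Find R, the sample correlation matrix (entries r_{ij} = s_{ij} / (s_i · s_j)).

Step 1 — column means:
  mean(X_1) = (2 + 3 + 4 + 2 + 3 + 2) / 6 = 16/6 = 2.6667
  mean(X_2) = (1 + 2 + 6 + 2 + 6 + 2) / 6 = 19/6 = 3.1667

Step 2 — sample variances and covariances s[i,j] = (1/(n-1)) · Σ_k (x_{k,i} - mean_i) · (x_{k,j} - mean_j), with n-1 = 5:
  s[X_1,X_1] = ((-0.6667)·(-0.6667) + (0.3333)·(0.3333) + (1.3333)·(1.3333) + (-0.6667)·(-0.6667) + (0.3333)·(0.3333) + (-0.6667)·(-0.6667)) / 5 = 3.3333/5 = 0.6667
  s[X_1,X_2] = ((-0.6667)·(-2.1667) + (0.3333)·(-1.1667) + (1.3333)·(2.8333) + (-0.6667)·(-1.1667) + (0.3333)·(2.8333) + (-0.6667)·(-1.1667)) / 5 = 7.3333/5 = 1.4667
  s[X_2,X_2] = ((-2.1667)·(-2.1667) + (-1.1667)·(-1.1667) + (2.8333)·(2.8333) + (-1.1667)·(-1.1667) + (2.8333)·(2.8333) + (-1.1667)·(-1.1667)) / 5 = 24.8333/5 = 4.9667
  Sample standard deviations s_i = √(s[i,i]):
  s(X_1) = √(0.6667) = 0.8165
  s(X_2) = √(4.9667) = 2.2286

Step 3 — r_{ij} = s_{ij} / (s_i · s_j):
  r[X_1,X_1] = 1 (diagonal).
  r[X_1,X_2] = 1.4667 / (0.8165 · 2.2286) = 1.4667 / 1.8196 = 0.806
  r[X_2,X_2] = 1 (diagonal).

R is symmetric with unit diagonal. Assembling:

R = [[1, 0.806],
 [0.806, 1]]


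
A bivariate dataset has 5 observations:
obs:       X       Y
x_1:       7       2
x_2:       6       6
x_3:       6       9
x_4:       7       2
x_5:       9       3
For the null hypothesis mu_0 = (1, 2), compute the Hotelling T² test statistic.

Step 1 — sample mean vector:
  mean(X) = (7 + 6 + 6 + 7 + 9) / 5 = 35/5 = 7
  mean(Y) = (2 + 6 + 9 + 2 + 3) / 5 = 22/5 = 4.4
  x̄ = (7, 4.4),  deviation x̄ - mu_0 = (7, 4.4) - (1, 2) = (6, 2.4).

Step 2 — sample covariance matrix, S[i,j] = (1/(n-1)) · Σ_k (x_{k,i} - mean_i) · (x_{k,j} - mean_j), divisor n-1 = 4:
  S[X,X] = ((0)·(0) + (-1)·(-1) + (-1)·(-1) + (0)·(0) + (2)·(2)) / 4 = 6/4 = 1.5
  S[X,Y] = ((0)·(-2.4) + (-1)·(1.6) + (-1)·(4.6) + (0)·(-2.4) + (2)·(-1.4)) / 4 = -9/4 = -2.25
  S[Y,Y] = ((-2.4)·(-2.4) + (1.6)·(1.6) + (4.6)·(4.6) + (-2.4)·(-2.4) + (-1.4)·(-1.4)) / 4 = 37.2/4 = 9.3
  S = [[1.5, -2.25],
 [-2.25, 9.3]].

Step 3 — invert S. det(S) = 1.5·9.3 - (-2.25)² = 8.8875.
  S^{-1} = (1/det) · [[d, -b], [-b, a]] = [[1.0464, 0.2532],
 [0.2532, 0.1688]].

Step 4 — quadratic form (x̄ - mu_0)^T · S^{-1} · (x̄ - mu_0):
  S^{-1} · (x̄ - mu_0) = (6.8861, 1.9241),
  (x̄ - mu_0)^T · [...] = (6)·(6.8861) + (2.4)·(1.9241) = 45.9342.

Step 5 — scale by n: T² = 5 · 45.9342 = 229.6709.

T² ≈ 229.6709


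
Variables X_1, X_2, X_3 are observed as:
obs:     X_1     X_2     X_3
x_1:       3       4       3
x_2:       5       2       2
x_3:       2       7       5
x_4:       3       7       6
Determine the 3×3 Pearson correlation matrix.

Step 1 — column means:
  mean(X_1) = (3 + 5 + 2 + 3) / 4 = 13/4 = 3.25
  mean(X_2) = (4 + 2 + 7 + 7) / 4 = 20/4 = 5
  mean(X_3) = (3 + 2 + 5 + 6) / 4 = 16/4 = 4

Step 2 — sample variances and covariances s[i,j] = (1/(n-1)) · Σ_k (x_{k,i} - mean_i) · (x_{k,j} - mean_j), with n-1 = 3:
  s[X_1,X_1] = ((-0.25)·(-0.25) + (1.75)·(1.75) + (-1.25)·(-1.25) + (-0.25)·(-0.25)) / 3 = 4.75/3 = 1.5833
  s[X_1,X_2] = ((-0.25)·(-1) + (1.75)·(-3) + (-1.25)·(2) + (-0.25)·(2)) / 3 = -8/3 = -2.6667
  s[X_1,X_3] = ((-0.25)·(-1) + (1.75)·(-2) + (-1.25)·(1) + (-0.25)·(2)) / 3 = -5/3 = -1.6667
  s[X_2,X_2] = ((-1)·(-1) + (-3)·(-3) + (2)·(2) + (2)·(2)) / 3 = 18/3 = 6
  s[X_2,X_3] = ((-1)·(-1) + (-3)·(-2) + (2)·(1) + (2)·(2)) / 3 = 13/3 = 4.3333
  s[X_3,X_3] = ((-1)·(-1) + (-2)·(-2) + (1)·(1) + (2)·(2)) / 3 = 10/3 = 3.3333
  Sample standard deviations s_i = √(s[i,i]):
  s(X_1) = √(1.5833) = 1.2583
  s(X_2) = √(6) = 2.4495
  s(X_3) = √(3.3333) = 1.8257

Step 3 — r_{ij} = s_{ij} / (s_i · s_j):
  r[X_1,X_1] = 1 (diagonal).
  r[X_1,X_2] = -2.6667 / (1.2583 · 2.4495) = -2.6667 / 3.0822 = -0.8652
  r[X_1,X_3] = -1.6667 / (1.2583 · 1.8257) = -1.6667 / 2.2973 = -0.7255
  r[X_2,X_2] = 1 (diagonal).
  r[X_2,X_3] = 4.3333 / (2.4495 · 1.8257) = 4.3333 / 4.4721 = 0.969
  r[X_3,X_3] = 1 (diagonal).

R is symmetric with unit diagonal. Assembling:

R = [[1, -0.8652, -0.7255],
 [-0.8652, 1, 0.969],
 [-0.7255, 0.969, 1]]


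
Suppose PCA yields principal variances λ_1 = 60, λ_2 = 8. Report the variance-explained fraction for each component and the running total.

Step 1 — total variance = trace(Sigma) = Σ λ_i = 60 + 8 = 68.

Step 2 — fraction explained by component i = λ_i / Σ λ:
  PC1: 60/68 = 0.8824
  PC2: 8/68 = 0.1176

Step 3 — cumulative fraction after k components = (λ_1 + ... + λ_k) / Σ λ:
  k = 1: 60/68 = 0.8824
  k = 2: (60 + 8)/68 = 68/68 = 1

Summary (fraction, with percent):

explained: PC1 0.8824 (88.24%), PC2 0.1176 (11.76%);  cumulative: 0.8824, 1


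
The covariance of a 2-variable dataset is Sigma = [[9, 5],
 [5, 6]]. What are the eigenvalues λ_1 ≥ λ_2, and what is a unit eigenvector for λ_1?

Step 1 — characteristic polynomial of 2×2 Sigma:
  det(Sigma - λI) = λ² - trace · λ + det = 0.
  trace = 9 + 6 = 15, det = 9·6 - (5)² = 29.
Step 2 — discriminant:
  Δ = trace² - 4·det = 225 - 116 = 109.
Step 3 — eigenvalues:
  λ = (trace ± √Δ)/2 = (15 ± 10.4403)/2,
  λ_1 = 12.7202,  λ_2 = 2.2798.

Step 4 — unit eigenvector for λ_1: solve (Sigma - λ_1 I)v = 0. First row:
  (9 - 12.7202)·v_x + (5)·v_y = 0, i.e. (-3.7202)·v_x + (5)·v_y = 0,
  so v ∝ (b, λ_1 - a) = (5, 3.7202) = u.
  ||u|| = √((5)² + (3.7202)²) = √(38.8395) ≈ 6.2321,
  v_1 = u/||u|| ≈ (0.8023, 0.5969) (||v_1|| = 1).

λ_1 = 12.7202,  λ_2 = 2.2798;  v_1 ≈ (0.8023, 0.5969)


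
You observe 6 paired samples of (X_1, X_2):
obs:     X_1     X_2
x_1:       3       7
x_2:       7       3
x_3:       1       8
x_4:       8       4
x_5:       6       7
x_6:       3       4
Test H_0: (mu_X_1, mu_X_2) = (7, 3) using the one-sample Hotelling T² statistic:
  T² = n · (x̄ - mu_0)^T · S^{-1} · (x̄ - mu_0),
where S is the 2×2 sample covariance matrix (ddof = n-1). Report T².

Step 1 — sample mean vector:
  mean(X_1) = (3 + 7 + 1 + 8 + 6 + 3) / 6 = 28/6 = 4.6667
  mean(X_2) = (7 + 3 + 8 + 4 + 7 + 4) / 6 = 33/6 = 5.5
  x̄ = (4.6667, 5.5),  deviation x̄ - mu_0 = (4.6667, 5.5) - (7, 3) = (-2.3333, 2.5).

Step 2 — sample covariance matrix, S[i,j] = (1/(n-1)) · Σ_k (x_{k,i} - mean_i) · (x_{k,j} - mean_j), divisor n-1 = 5:
  S[X_1,X_1] = ((-1.6667)·(-1.6667) + (2.3333)·(2.3333) + (-3.6667)·(-3.6667) + (3.3333)·(3.3333) + (1.3333)·(1.3333) + (-1.6667)·(-1.6667)) / 5 = 37.3333/5 = 7.4667
  S[X_1,X_2] = ((-1.6667)·(1.5) + (2.3333)·(-2.5) + (-3.6667)·(2.5) + (3.3333)·(-1.5) + (1.3333)·(1.5) + (-1.6667)·(-1.5)) / 5 = -18/5 = -3.6
  S[X_2,X_2] = ((1.5)·(1.5) + (-2.5)·(-2.5) + (2.5)·(2.5) + (-1.5)·(-1.5) + (1.5)·(1.5) + (-1.5)·(-1.5)) / 5 = 21.5/5 = 4.3
  S = [[7.4667, -3.6],
 [-3.6, 4.3]].

Step 3 — invert S. det(S) = 7.4667·4.3 - (-3.6)² = 19.1467.
  S^{-1} = (1/det) · [[d, -b], [-b, a]] = [[0.2246, 0.188],
 [0.188, 0.39]].

Step 4 — quadratic form (x̄ - mu_0)^T · S^{-1} · (x̄ - mu_0):
  S^{-1} · (x̄ - mu_0) = (-0.054, 0.5362),
  (x̄ - mu_0)^T · [...] = (-2.3333)·(-0.054) + (2.5)·(0.5362) = 1.4665.

Step 5 — scale by n: T² = 6 · 1.4665 = 8.7987.

T² ≈ 8.7987


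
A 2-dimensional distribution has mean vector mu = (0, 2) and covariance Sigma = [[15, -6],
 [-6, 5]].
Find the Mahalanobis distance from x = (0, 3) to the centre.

Step 1 — centre the observation: (x - mu) = (0, 1).

Step 2 — invert Sigma. det(Sigma) = 15·5 - (-6)² = 39.
  Sigma^{-1} = (1/det) · [[d, -b], [-b, a]] = [[0.1282, 0.1538],
 [0.1538, 0.3846]].

Step 3 — form the quadratic (x - mu)^T · Sigma^{-1} · (x - mu):
  Sigma^{-1} · (x - mu) = (0.1538, 0.3846).
  (x - mu)^T · [Sigma^{-1} · (x - mu)] = (0)·(0.1538) + (1)·(0.3846) = 0.3846.

Step 4 — take square root: d = √(0.3846) ≈ 0.6202.

d(x, mu) = √(0.3846) ≈ 0.6202


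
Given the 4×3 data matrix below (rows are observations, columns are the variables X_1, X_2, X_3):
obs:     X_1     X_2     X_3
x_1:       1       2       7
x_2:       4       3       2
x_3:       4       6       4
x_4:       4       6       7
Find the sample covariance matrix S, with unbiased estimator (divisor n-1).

Step 1 — column means:
  mean(X_1) = (1 + 4 + 4 + 4) / 4 = 13/4 = 3.25
  mean(X_2) = (2 + 3 + 6 + 6) / 4 = 17/4 = 4.25
  mean(X_3) = (7 + 2 + 4 + 7) / 4 = 20/4 = 5

Step 2 — sample covariance S[i,j] = (1/(n-1)) · Σ_k (x_{k,i} - mean_i) · (x_{k,j} - mean_j), with n-1 = 3.
  S[X_1,X_1] = ((-2.25)·(-2.25) + (0.75)·(0.75) + (0.75)·(0.75) + (0.75)·(0.75)) / 3 = 6.75/3 = 2.25
  S[X_1,X_2] = ((-2.25)·(-2.25) + (0.75)·(-1.25) + (0.75)·(1.75) + (0.75)·(1.75)) / 3 = 6.75/3 = 2.25
  S[X_1,X_3] = ((-2.25)·(2) + (0.75)·(-3) + (0.75)·(-1) + (0.75)·(2)) / 3 = -6/3 = -2
  S[X_2,X_2] = ((-2.25)·(-2.25) + (-1.25)·(-1.25) + (1.75)·(1.75) + (1.75)·(1.75)) / 3 = 12.75/3 = 4.25
  S[X_2,X_3] = ((-2.25)·(2) + (-1.25)·(-3) + (1.75)·(-1) + (1.75)·(2)) / 3 = 1/3 = 0.3333
  S[X_3,X_3] = ((2)·(2) + (-3)·(-3) + (-1)·(-1) + (2)·(2)) / 3 = 18/3 = 6

S is symmetric (S[j,i] = S[i,j]). Assembling:

S = [[2.25, 2.25, -2],
 [2.25, 4.25, 0.3333],
 [-2, 0.3333, 6]]


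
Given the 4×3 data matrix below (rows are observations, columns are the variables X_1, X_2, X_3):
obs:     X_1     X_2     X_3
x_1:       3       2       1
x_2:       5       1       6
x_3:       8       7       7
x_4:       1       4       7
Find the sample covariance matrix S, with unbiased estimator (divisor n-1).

Step 1 — column means:
  mean(X_1) = (3 + 5 + 8 + 1) / 4 = 17/4 = 4.25
  mean(X_2) = (2 + 1 + 7 + 4) / 4 = 14/4 = 3.5
  mean(X_3) = (1 + 6 + 7 + 7) / 4 = 21/4 = 5.25

Step 2 — sample covariance S[i,j] = (1/(n-1)) · Σ_k (x_{k,i} - mean_i) · (x_{k,j} - mean_j), with n-1 = 3.
  S[X_1,X_1] = ((-1.25)·(-1.25) + (0.75)·(0.75) + (3.75)·(3.75) + (-3.25)·(-3.25)) / 3 = 26.75/3 = 8.9167
  S[X_1,X_2] = ((-1.25)·(-1.5) + (0.75)·(-2.5) + (3.75)·(3.5) + (-3.25)·(0.5)) / 3 = 11.5/3 = 3.8333
  S[X_1,X_3] = ((-1.25)·(-4.25) + (0.75)·(0.75) + (3.75)·(1.75) + (-3.25)·(1.75)) / 3 = 6.75/3 = 2.25
  S[X_2,X_2] = ((-1.5)·(-1.5) + (-2.5)·(-2.5) + (3.5)·(3.5) + (0.5)·(0.5)) / 3 = 21/3 = 7
  S[X_2,X_3] = ((-1.5)·(-4.25) + (-2.5)·(0.75) + (3.5)·(1.75) + (0.5)·(1.75)) / 3 = 11.5/3 = 3.8333
  S[X_3,X_3] = ((-4.25)·(-4.25) + (0.75)·(0.75) + (1.75)·(1.75) + (1.75)·(1.75)) / 3 = 24.75/3 = 8.25

S is symmetric (S[j,i] = S[i,j]). Assembling:

S = [[8.9167, 3.8333, 2.25],
 [3.8333, 7, 3.8333],
 [2.25, 3.8333, 8.25]]


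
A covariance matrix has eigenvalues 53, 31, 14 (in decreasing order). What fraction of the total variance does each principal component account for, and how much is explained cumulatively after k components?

Step 1 — total variance = trace(Sigma) = Σ λ_i = 53 + 31 + 14 = 98.

Step 2 — fraction explained by component i = λ_i / Σ λ:
  PC1: 53/98 = 0.5408
  PC2: 31/98 = 0.3163
  PC3: 14/98 = 0.1429

Step 3 — cumulative fraction after k components = (λ_1 + ... + λ_k) / Σ λ:
  k = 1: 53/98 = 0.5408
  k = 2: (53 + 31)/98 = 84/98 = 0.8571
  k = 3: (53 + 31 + 14)/98 = 98/98 = 1

Summary (fraction, with percent):

explained: PC1 0.5408 (54.08%), PC2 0.3163 (31.63%), PC3 0.1429 (14.29%);  cumulative: 0.5408, 0.8571, 1


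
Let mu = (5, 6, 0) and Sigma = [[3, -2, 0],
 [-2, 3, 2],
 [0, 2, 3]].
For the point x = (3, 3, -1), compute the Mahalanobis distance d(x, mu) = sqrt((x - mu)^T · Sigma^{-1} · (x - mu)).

Step 1 — centre the observation: (x - mu) = (-2, -3, -1).

Step 2 — invert Sigma (cofactor / det for 3×3, or solve directly):
  Sigma^{-1} = [[1.6667, 2, -1.3333],
 [2, 3, -2],
 [-1.3333, -2, 1.6667]].

Step 3 — form the quadratic (x - mu)^T · Sigma^{-1} · (x - mu):
  Sigma^{-1} · (x - mu) = (-8, -11, 7).
  (x - mu)^T · [Sigma^{-1} · (x - mu)] = (-2)·(-8) + (-3)·(-11) + (-1)·(7) = 42.

Step 4 — take square root: d = √(42) ≈ 6.4807.

d(x, mu) = √(42) ≈ 6.4807


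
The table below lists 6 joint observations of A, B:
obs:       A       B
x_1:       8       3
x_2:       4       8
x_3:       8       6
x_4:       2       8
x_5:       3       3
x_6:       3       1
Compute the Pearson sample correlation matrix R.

Step 1 — column means:
  mean(A) = (8 + 4 + 8 + 2 + 3 + 3) / 6 = 28/6 = 4.6667
  mean(B) = (3 + 8 + 6 + 8 + 3 + 1) / 6 = 29/6 = 4.8333

Step 2 — sample variances and covariances s[i,j] = (1/(n-1)) · Σ_k (x_{k,i} - mean_i) · (x_{k,j} - mean_j), with n-1 = 5:
  s[A,A] = ((3.3333)·(3.3333) + (-0.6667)·(-0.6667) + (3.3333)·(3.3333) + (-2.6667)·(-2.6667) + (-1.6667)·(-1.6667) + (-1.6667)·(-1.6667)) / 5 = 35.3333/5 = 7.0667
  s[A,B] = ((3.3333)·(-1.8333) + (-0.6667)·(3.1667) + (3.3333)·(1.1667) + (-2.6667)·(3.1667) + (-1.6667)·(-1.8333) + (-1.6667)·(-3.8333)) / 5 = -3.3333/5 = -0.6667
  s[B,B] = ((-1.8333)·(-1.8333) + (3.1667)·(3.1667) + (1.1667)·(1.1667) + (3.1667)·(3.1667) + (-1.8333)·(-1.8333) + (-3.8333)·(-3.8333)) / 5 = 42.8333/5 = 8.5667
  Sample standard deviations s_i = √(s[i,i]):
  s(A) = √(7.0667) = 2.6583
  s(B) = √(8.5667) = 2.9269

Step 3 — r_{ij} = s_{ij} / (s_i · s_j):
  r[A,A] = 1 (diagonal).
  r[A,B] = -0.6667 / (2.6583 · 2.9269) = -0.6667 / 7.7806 = -0.0857
  r[B,B] = 1 (diagonal).

R is symmetric with unit diagonal. Assembling:

R = [[1, -0.0857],
 [-0.0857, 1]]


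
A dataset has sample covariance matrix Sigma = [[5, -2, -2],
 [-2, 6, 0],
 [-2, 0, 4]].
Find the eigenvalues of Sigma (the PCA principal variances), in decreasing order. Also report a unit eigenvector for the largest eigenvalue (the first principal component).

Step 1 — characteristic polynomial p(λ) = det(λI - Sigma) = λ³ - tr·λ² + c_1·λ - det, where tr = trace, c_1 = sum of the principal 2×2 minors, det = det(Sigma):
  tr = 5 + 6 + 4 = 15,
  c_1 = (5·6 - (-2)²) + (5·4 - (-2)²) + (6·4 - (0)²) = 26 + 16 + 24 = 66,
  det = 5·(6·4 - (0)²) - (-2)·((-2)·4 - (0)·(-2)) + (-2)·((-2)·(0) - 6·(-2)) = 5·(24) - (-2)·(-8) + (-2)·(12) = 80.
  So p(λ) = λ³ - 15λ² + 66λ - 80.
Step 2 — look for an integer root (rational root theorem: any rational root is an integer divisor of 80). Testing λ = 2:
  p(2) = 8 - 60 + 132 - 80 = 0  ✓
  Dividing out (λ - 2): p(λ) = (λ - 2)(λ² - 13λ + 40).
Step 3 — remaining eigenvalues from the quadratic λ² - 13λ + 40 = 0:
  Δ = 13² - 4·40 = 169 - 160 = 9,  λ = (13 ± √9)/2 = (13 ± 3)/2 = 8 or 5.
  Sorted: λ_1 = 8,  λ_2 = 5,  λ_3 = 2  (check: sum = 15 = tr ✓).

Step 4 — unit eigenvector for λ_1 = 8: v spans the null space of (Sigma - λ_1 I), whose rows are
  r_1 = (-3, -2, -2),  r_2 = (-2, -2, 0),  r_3 = (-2, 0, -4).
  v is orthogonal to every row, so take v ∝ r_1 × r_2 = ((-2)·(0) - (-2)·(-2), (-2)·(-2) - (-3)·(0), (-3)·(-2) - (-2)·(-2)) = (-4, 4, 2).
  Rescale (divide by 2; multiply by -1 so the first nonzero entry is positive): u = (2, -2, -1).
  ||u|| = √((2)² + (-2)² + (-1)²) = √(9) = 3,  v_1 = u/||u|| ≈ (0.6667, -0.6667, -0.3333) (||v_1|| = 1).

λ_1 = 8,  λ_2 = 5,  λ_3 = 2;  v_1 ≈ (0.6667, -0.6667, -0.3333)


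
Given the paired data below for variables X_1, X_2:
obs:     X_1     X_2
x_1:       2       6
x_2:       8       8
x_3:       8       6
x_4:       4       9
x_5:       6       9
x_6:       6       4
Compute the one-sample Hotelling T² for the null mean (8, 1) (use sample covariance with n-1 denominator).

Step 1 — sample mean vector:
  mean(X_1) = (2 + 8 + 8 + 4 + 6 + 6) / 6 = 34/6 = 5.6667
  mean(X_2) = (6 + 8 + 6 + 9 + 9 + 4) / 6 = 42/6 = 7
  x̄ = (5.6667, 7),  deviation x̄ - mu_0 = (5.6667, 7) - (8, 1) = (-2.3333, 6).

Step 2 — sample covariance matrix, S[i,j] = (1/(n-1)) · Σ_k (x_{k,i} - mean_i) · (x_{k,j} - mean_j), divisor n-1 = 5:
  S[X_1,X_1] = ((-3.6667)·(-3.6667) + (2.3333)·(2.3333) + (2.3333)·(2.3333) + (-1.6667)·(-1.6667) + (0.3333)·(0.3333) + (0.3333)·(0.3333)) / 5 = 27.3333/5 = 5.4667
  S[X_1,X_2] = ((-3.6667)·(-1) + (2.3333)·(1) + (2.3333)·(-1) + (-1.6667)·(2) + (0.3333)·(2) + (0.3333)·(-3)) / 5 = 0/5 = 0
  S[X_2,X_2] = ((-1)·(-1) + (1)·(1) + (-1)·(-1) + (2)·(2) + (2)·(2) + (-3)·(-3)) / 5 = 20/5 = 4
  S = [[5.4667, 0],
 [0, 4]].

Step 3 — invert S. det(S) = 5.4667·4 - (0)² = 21.8667.
  S^{-1} = (1/det) · [[d, -b], [-b, a]] = [[0.1829, 0],
 [0, 0.25]].

Step 4 — quadratic form (x̄ - mu_0)^T · S^{-1} · (x̄ - mu_0):
  S^{-1} · (x̄ - mu_0) = (-0.4268, 1.5),
  (x̄ - mu_0)^T · [...] = (-2.3333)·(-0.4268) + (6)·(1.5) = 9.9959.

Step 5 — scale by n: T² = 6 · 9.9959 = 59.9756.

T² ≈ 59.9756


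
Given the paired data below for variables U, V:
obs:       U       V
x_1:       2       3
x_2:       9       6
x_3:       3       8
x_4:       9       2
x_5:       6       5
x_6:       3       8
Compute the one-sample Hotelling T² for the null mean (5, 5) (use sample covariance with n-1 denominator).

Step 1 — sample mean vector:
  mean(U) = (2 + 9 + 3 + 9 + 6 + 3) / 6 = 32/6 = 5.3333
  mean(V) = (3 + 6 + 8 + 2 + 5 + 8) / 6 = 32/6 = 5.3333
  x̄ = (5.3333, 5.3333),  deviation x̄ - mu_0 = (5.3333, 5.3333) - (5, 5) = (0.3333, 0.3333).

Step 2 — sample covariance matrix, S[i,j] = (1/(n-1)) · Σ_k (x_{k,i} - mean_i) · (x_{k,j} - mean_j), divisor n-1 = 5:
  S[U,U] = ((-3.3333)·(-3.3333) + (3.6667)·(3.6667) + (-2.3333)·(-2.3333) + (3.6667)·(3.6667) + (0.6667)·(0.6667) + (-2.3333)·(-2.3333)) / 5 = 49.3333/5 = 9.8667
  S[U,V] = ((-3.3333)·(-2.3333) + (3.6667)·(0.6667) + (-2.3333)·(2.6667) + (3.6667)·(-3.3333) + (0.6667)·(-0.3333) + (-2.3333)·(2.6667)) / 5 = -14.6667/5 = -2.9333
  S[V,V] = ((-2.3333)·(-2.3333) + (0.6667)·(0.6667) + (2.6667)·(2.6667) + (-3.3333)·(-3.3333) + (-0.3333)·(-0.3333) + (2.6667)·(2.6667)) / 5 = 31.3333/5 = 6.2667
  S = [[9.8667, -2.9333],
 [-2.9333, 6.2667]].

Step 3 — invert S. det(S) = 9.8667·6.2667 - (-2.9333)² = 53.2267.
  S^{-1} = (1/det) · [[d, -b], [-b, a]] = [[0.1177, 0.0551],
 [0.0551, 0.1854]].

Step 4 — quadratic form (x̄ - mu_0)^T · S^{-1} · (x̄ - mu_0):
  S^{-1} · (x̄ - mu_0) = (0.0576, 0.0802),
  (x̄ - mu_0)^T · [...] = (0.3333)·(0.0576) + (0.3333)·(0.0802) = 0.0459.

Step 5 — scale by n: T² = 6 · 0.0459 = 0.2756.

T² ≈ 0.2756


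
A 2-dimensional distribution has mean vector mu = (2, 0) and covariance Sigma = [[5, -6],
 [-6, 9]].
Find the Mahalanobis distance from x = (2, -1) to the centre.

Step 1 — centre the observation: (x - mu) = (0, -1).

Step 2 — invert Sigma. det(Sigma) = 5·9 - (-6)² = 9.
  Sigma^{-1} = (1/det) · [[d, -b], [-b, a]] = [[1, 0.6667],
 [0.6667, 0.5556]].

Step 3 — form the quadratic (x - mu)^T · Sigma^{-1} · (x - mu):
  Sigma^{-1} · (x - mu) = (-0.6667, -0.5556).
  (x - mu)^T · [Sigma^{-1} · (x - mu)] = (0)·(-0.6667) + (-1)·(-0.5556) = 0.5556.

Step 4 — take square root: d = √(0.5556) ≈ 0.7454.

d(x, mu) = √(0.5556) ≈ 0.7454


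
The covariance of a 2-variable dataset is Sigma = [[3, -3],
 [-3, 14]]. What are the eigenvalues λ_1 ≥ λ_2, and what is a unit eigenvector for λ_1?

Step 1 — characteristic polynomial of 2×2 Sigma:
  det(Sigma - λI) = λ² - trace · λ + det = 0.
  trace = 3 + 14 = 17, det = 3·14 - (-3)² = 33.
Step 2 — discriminant:
  Δ = trace² - 4·det = 289 - 132 = 157.
Step 3 — eigenvalues:
  λ = (trace ± √Δ)/2 = (17 ± 12.53)/2,
  λ_1 = 14.765,  λ_2 = 2.235.

Step 4 — unit eigenvector for λ_1: solve (Sigma - λ_1 I)v = 0. First row:
  (3 - 14.765)·v_x + (-3)·v_y = 0, i.e. (-11.765)·v_x + (-3)·v_y = 0,
  so v ∝ (b, λ_1 - a) = (-3, 11.765); multiply by -1 so the first entry is positive: u = (3, -11.765).
  ||u|| = √((3)² + (-11.765)²) = √(147.4148) ≈ 12.1414,
  v_1 = u/||u|| ≈ (0.2471, -0.969) (||v_1|| = 1).

λ_1 = 14.765,  λ_2 = 2.235;  v_1 ≈ (0.2471, -0.969)


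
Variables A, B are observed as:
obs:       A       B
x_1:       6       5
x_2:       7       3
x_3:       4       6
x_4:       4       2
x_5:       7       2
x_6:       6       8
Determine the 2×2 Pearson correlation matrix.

Step 1 — column means:
  mean(A) = (6 + 7 + 4 + 4 + 7 + 6) / 6 = 34/6 = 5.6667
  mean(B) = (5 + 3 + 6 + 2 + 2 + 8) / 6 = 26/6 = 4.3333

Step 2 — sample variances and covariances s[i,j] = (1/(n-1)) · Σ_k (x_{k,i} - mean_i) · (x_{k,j} - mean_j), with n-1 = 5:
  s[A,A] = ((0.3333)·(0.3333) + (1.3333)·(1.3333) + (-1.6667)·(-1.6667) + (-1.6667)·(-1.6667) + (1.3333)·(1.3333) + (0.3333)·(0.3333)) / 5 = 9.3333/5 = 1.8667
  s[A,B] = ((0.3333)·(0.6667) + (1.3333)·(-1.3333) + (-1.6667)·(1.6667) + (-1.6667)·(-2.3333) + (1.3333)·(-2.3333) + (0.3333)·(3.6667)) / 5 = -2.3333/5 = -0.4667
  s[B,B] = ((0.6667)·(0.6667) + (-1.3333)·(-1.3333) + (1.6667)·(1.6667) + (-2.3333)·(-2.3333) + (-2.3333)·(-2.3333) + (3.6667)·(3.6667)) / 5 = 29.3333/5 = 5.8667
  Sample standard deviations s_i = √(s[i,i]):
  s(A) = √(1.8667) = 1.3663
  s(B) = √(5.8667) = 2.4221

Step 3 — r_{ij} = s_{ij} / (s_i · s_j):
  r[A,A] = 1 (diagonal).
  r[A,B] = -0.4667 / (1.3663 · 2.4221) = -0.4667 / 3.3092 = -0.141
  r[B,B] = 1 (diagonal).

R is symmetric with unit diagonal. Assembling:

R = [[1, -0.141],
 [-0.141, 1]]


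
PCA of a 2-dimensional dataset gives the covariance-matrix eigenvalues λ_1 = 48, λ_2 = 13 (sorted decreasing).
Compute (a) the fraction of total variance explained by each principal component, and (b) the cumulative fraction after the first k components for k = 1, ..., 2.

Step 1 — total variance = trace(Sigma) = Σ λ_i = 48 + 13 = 61.

Step 2 — fraction explained by component i = λ_i / Σ λ:
  PC1: 48/61 = 0.7869
  PC2: 13/61 = 0.2131

Step 3 — cumulative fraction after k components = (λ_1 + ... + λ_k) / Σ λ:
  k = 1: 48/61 = 0.7869
  k = 2: (48 + 13)/61 = 61/61 = 1

Summary (fraction, with percent):

explained: PC1 0.7869 (78.69%), PC2 0.2131 (21.31%);  cumulative: 0.7869, 1


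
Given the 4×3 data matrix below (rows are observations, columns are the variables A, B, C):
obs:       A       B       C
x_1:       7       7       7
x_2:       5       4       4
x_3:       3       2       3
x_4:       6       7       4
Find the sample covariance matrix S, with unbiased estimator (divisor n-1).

Step 1 — column means:
  mean(A) = (7 + 5 + 3 + 6) / 4 = 21/4 = 5.25
  mean(B) = (7 + 4 + 2 + 7) / 4 = 20/4 = 5
  mean(C) = (7 + 4 + 3 + 4) / 4 = 18/4 = 4.5

Step 2 — sample covariance S[i,j] = (1/(n-1)) · Σ_k (x_{k,i} - mean_i) · (x_{k,j} - mean_j), with n-1 = 3.
  S[A,A] = ((1.75)·(1.75) + (-0.25)·(-0.25) + (-2.25)·(-2.25) + (0.75)·(0.75)) / 3 = 8.75/3 = 2.9167
  S[A,B] = ((1.75)·(2) + (-0.25)·(-1) + (-2.25)·(-3) + (0.75)·(2)) / 3 = 12/3 = 4
  S[A,C] = ((1.75)·(2.5) + (-0.25)·(-0.5) + (-2.25)·(-1.5) + (0.75)·(-0.5)) / 3 = 7.5/3 = 2.5
  S[B,B] = ((2)·(2) + (-1)·(-1) + (-3)·(-3) + (2)·(2)) / 3 = 18/3 = 6
  S[B,C] = ((2)·(2.5) + (-1)·(-0.5) + (-3)·(-1.5) + (2)·(-0.5)) / 3 = 9/3 = 3
  S[C,C] = ((2.5)·(2.5) + (-0.5)·(-0.5) + (-1.5)·(-1.5) + (-0.5)·(-0.5)) / 3 = 9/3 = 3

S is symmetric (S[j,i] = S[i,j]). Assembling:

S = [[2.9167, 4, 2.5],
 [4, 6, 3],
 [2.5, 3, 3]]


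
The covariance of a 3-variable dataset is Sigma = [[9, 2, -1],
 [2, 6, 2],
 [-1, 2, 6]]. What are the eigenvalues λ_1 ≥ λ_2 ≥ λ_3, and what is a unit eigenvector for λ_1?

Step 1 — characteristic polynomial p(λ) = det(λI - Sigma) = λ³ - tr·λ² + c_1·λ - det, where tr = trace, c_1 = sum of the principal 2×2 minors, det = det(Sigma):
  tr = 9 + 6 + 6 = 21,
  c_1 = (9·6 - (2)²) + (9·6 - (-1)²) + (6·6 - (2)²) = 50 + 53 + 32 = 135,
  det = 9·(6·6 - (2)²) - (2)·((2)·6 - (2)·(-1)) + (-1)·((2)·(2) - 6·(-1)) = 9·(32) - (2)·(14) + (-1)·(10) = 250.
  So p(λ) = λ³ - 21λ² + 135λ - 250.
Step 2 — look for an integer root (rational root theorem: any rational root is an integer divisor of 250). Testing λ = 10:
  p(10) = 1000 - 2100 + 1350 - 250 = 0  ✓
  Dividing out (λ - 10): p(λ) = (λ - 10)(λ² - 11λ + 25).
Step 3 — remaining eigenvalues from the quadratic λ² - 11λ + 25 = 0:
  Δ = 11² - 4·25 = 121 - 100 = 21,  λ = (11 ± √21)/2 = (11 ± 4.5826)/2 ≈ 7.7913 or 3.2087.
  Sorted: λ_1 = 10,  λ_2 = 7.7913,  λ_3 = 3.2087  (check: sum = 21 = tr ✓).

Step 4 — unit eigenvector for λ_1 = 10: v spans the null space of (Sigma - λ_1 I), whose rows are
  r_1 = (-1, 2, -1),  r_2 = (2, -4, 2),  r_3 = (-1, 2, -4).
  v is orthogonal to every row, so take v ∝ r_1 × r_3 = ((2)·(-4) - (-1)·(2), (-1)·(-1) - (-1)·(-4), (-1)·(2) - (2)·(-1)) = (-6, -3, 0).
  Rescale (divide by 3; multiply by -1 so the first nonzero entry is positive): u = (2, 1, 0).
  ||u|| = √((2)² + (1)² + (0)²) = √(5) ≈ 2.2361,  v_1 = u/||u|| ≈ (0.8944, 0.4472, 0) (||v_1|| = 1).

λ_1 = 10,  λ_2 = 7.7913,  λ_3 = 3.2087;  v_1 ≈ (0.8944, 0.4472, 0)


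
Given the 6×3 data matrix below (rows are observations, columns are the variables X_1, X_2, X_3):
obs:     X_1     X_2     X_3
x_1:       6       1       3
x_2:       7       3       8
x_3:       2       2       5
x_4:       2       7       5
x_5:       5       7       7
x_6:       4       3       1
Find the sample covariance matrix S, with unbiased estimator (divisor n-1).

Step 1 — column means:
  mean(X_1) = (6 + 7 + 2 + 2 + 5 + 4) / 6 = 26/6 = 4.3333
  mean(X_2) = (1 + 3 + 2 + 7 + 7 + 3) / 6 = 23/6 = 3.8333
  mean(X_3) = (3 + 8 + 5 + 5 + 7 + 1) / 6 = 29/6 = 4.8333

Step 2 — sample covariance S[i,j] = (1/(n-1)) · Σ_k (x_{k,i} - mean_i) · (x_{k,j} - mean_j), with n-1 = 5.
  S[X_1,X_1] = ((1.6667)·(1.6667) + (2.6667)·(2.6667) + (-2.3333)·(-2.3333) + (-2.3333)·(-2.3333) + (0.6667)·(0.6667) + (-0.3333)·(-0.3333)) / 5 = 21.3333/5 = 4.2667
  S[X_1,X_2] = ((1.6667)·(-2.8333) + (2.6667)·(-0.8333) + (-2.3333)·(-1.8333) + (-2.3333)·(3.1667) + (0.6667)·(3.1667) + (-0.3333)·(-0.8333)) / 5 = -7.6667/5 = -1.5333
  S[X_1,X_3] = ((1.6667)·(-1.8333) + (2.6667)·(3.1667) + (-2.3333)·(0.1667) + (-2.3333)·(0.1667) + (0.6667)·(2.1667) + (-0.3333)·(-3.8333)) / 5 = 7.3333/5 = 1.4667
  S[X_2,X_2] = ((-2.8333)·(-2.8333) + (-0.8333)·(-0.8333) + (-1.8333)·(-1.8333) + (3.1667)·(3.1667) + (3.1667)·(3.1667) + (-0.8333)·(-0.8333)) / 5 = 32.8333/5 = 6.5667
  S[X_2,X_3] = ((-2.8333)·(-1.8333) + (-0.8333)·(3.1667) + (-1.8333)·(0.1667) + (3.1667)·(0.1667) + (3.1667)·(2.1667) + (-0.8333)·(-3.8333)) / 5 = 12.8333/5 = 2.5667
  S[X_3,X_3] = ((-1.8333)·(-1.8333) + (3.1667)·(3.1667) + (0.1667)·(0.1667) + (0.1667)·(0.1667) + (2.1667)·(2.1667) + (-3.8333)·(-3.8333)) / 5 = 32.8333/5 = 6.5667

S is symmetric (S[j,i] = S[i,j]). Assembling:

S = [[4.2667, -1.5333, 1.4667],
 [-1.5333, 6.5667, 2.5667],
 [1.4667, 2.5667, 6.5667]]


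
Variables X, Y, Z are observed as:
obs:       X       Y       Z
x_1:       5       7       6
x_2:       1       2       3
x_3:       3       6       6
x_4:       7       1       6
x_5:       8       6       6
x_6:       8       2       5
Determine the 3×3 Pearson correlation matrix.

Step 1 — column means:
  mean(X) = (5 + 1 + 3 + 7 + 8 + 8) / 6 = 32/6 = 5.3333
  mean(Y) = (7 + 2 + 6 + 1 + 6 + 2) / 6 = 24/6 = 4
  mean(Z) = (6 + 3 + 6 + 6 + 6 + 5) / 6 = 32/6 = 5.3333

Step 2 — sample variances and covariances s[i,j] = (1/(n-1)) · Σ_k (x_{k,i} - mean_i) · (x_{k,j} - mean_j), with n-1 = 5:
  s[X,X] = ((-0.3333)·(-0.3333) + (-4.3333)·(-4.3333) + (-2.3333)·(-2.3333) + (1.6667)·(1.6667) + (2.6667)·(2.6667) + (2.6667)·(2.6667)) / 5 = 41.3333/5 = 8.2667
  s[X,Y] = ((-0.3333)·(3) + (-4.3333)·(-2) + (-2.3333)·(2) + (1.6667)·(-3) + (2.6667)·(2) + (2.6667)·(-2)) / 5 = -2/5 = -0.4
  s[X,Z] = ((-0.3333)·(0.6667) + (-4.3333)·(-2.3333) + (-2.3333)·(0.6667) + (1.6667)·(0.6667) + (2.6667)·(0.6667) + (2.6667)·(-0.3333)) / 5 = 10.3333/5 = 2.0667
  s[Y,Y] = ((3)·(3) + (-2)·(-2) + (2)·(2) + (-3)·(-3) + (2)·(2) + (-2)·(-2)) / 5 = 34/5 = 6.8
  s[Y,Z] = ((3)·(0.6667) + (-2)·(-2.3333) + (2)·(0.6667) + (-3)·(0.6667) + (2)·(0.6667) + (-2)·(-0.3333)) / 5 = 8/5 = 1.6
  s[Z,Z] = ((0.6667)·(0.6667) + (-2.3333)·(-2.3333) + (0.6667)·(0.6667) + (0.6667)·(0.6667) + (0.6667)·(0.6667) + (-0.3333)·(-0.3333)) / 5 = 7.3333/5 = 1.4667
  Sample standard deviations s_i = √(s[i,i]):
  s(X) = √(8.2667) = 2.8752
  s(Y) = √(6.8) = 2.6077
  s(Z) = √(1.4667) = 1.2111

Step 3 — r_{ij} = s_{ij} / (s_i · s_j):
  r[X,X] = 1 (diagonal).
  r[X,Y] = -0.4 / (2.8752 · 2.6077) = -0.4 / 7.4976 = -0.0534
  r[X,Z] = 2.0667 / (2.8752 · 1.2111) = 2.0667 / 3.482 = 0.5935
  r[Y,Y] = 1 (diagonal).
  r[Y,Z] = 1.6 / (2.6077 · 1.2111) = 1.6 / 3.1581 = 0.5066
  r[Z,Z] = 1 (diagonal).

R is symmetric with unit diagonal. Assembling:

R = [[1, -0.0534, 0.5935],
 [-0.0534, 1, 0.5066],
 [0.5935, 0.5066, 1]]


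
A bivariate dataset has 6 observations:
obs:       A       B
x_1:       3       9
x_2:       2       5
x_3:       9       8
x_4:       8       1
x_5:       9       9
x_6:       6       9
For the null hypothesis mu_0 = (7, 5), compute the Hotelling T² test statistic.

Step 1 — sample mean vector:
  mean(A) = (3 + 2 + 9 + 8 + 9 + 6) / 6 = 37/6 = 6.1667
  mean(B) = (9 + 5 + 8 + 1 + 9 + 9) / 6 = 41/6 = 6.8333
  x̄ = (6.1667, 6.8333),  deviation x̄ - mu_0 = (6.1667, 6.8333) - (7, 5) = (-0.8333, 1.8333).

Step 2 — sample covariance matrix, S[i,j] = (1/(n-1)) · Σ_k (x_{k,i} - mean_i) · (x_{k,j} - mean_j), divisor n-1 = 5:
  S[A,A] = ((-3.1667)·(-3.1667) + (-4.1667)·(-4.1667) + (2.8333)·(2.8333) + (1.8333)·(1.8333) + (2.8333)·(2.8333) + (-0.1667)·(-0.1667)) / 5 = 46.8333/5 = 9.3667
  S[A,B] = ((-3.1667)·(2.1667) + (-4.1667)·(-1.8333) + (2.8333)·(1.1667) + (1.8333)·(-5.8333) + (2.8333)·(2.1667) + (-0.1667)·(2.1667)) / 5 = -0.8333/5 = -0.1667
  S[B,B] = ((2.1667)·(2.1667) + (-1.8333)·(-1.8333) + (1.1667)·(1.1667) + (-5.8333)·(-5.8333) + (2.1667)·(2.1667) + (2.1667)·(2.1667)) / 5 = 52.8333/5 = 10.5667
  S = [[9.3667, -0.1667],
 [-0.1667, 10.5667]].

Step 3 — invert S. det(S) = 9.3667·10.5667 - (-0.1667)² = 98.9467.
  S^{-1} = (1/det) · [[d, -b], [-b, a]] = [[0.1068, 0.0017],
 [0.0017, 0.0947]].

Step 4 — quadratic form (x̄ - mu_0)^T · S^{-1} · (x̄ - mu_0):
  S^{-1} · (x̄ - mu_0) = (-0.0859, 0.1721),
  (x̄ - mu_0)^T · [...] = (-0.8333)·(-0.0859) + (1.8333)·(0.1721) = 0.3872.

Step 5 — scale by n: T² = 6 · 0.3872 = 2.3231.

T² ≈ 2.3231


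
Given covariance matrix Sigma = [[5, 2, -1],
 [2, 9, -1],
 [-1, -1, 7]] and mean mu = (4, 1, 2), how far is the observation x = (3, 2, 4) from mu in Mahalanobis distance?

Step 1 — centre the observation: (x - mu) = (-1, 1, 2).

Step 2 — invert Sigma (cofactor / det for 3×3, or solve directly):
  Sigma^{-1} = [[0.2238, -0.0469, 0.0253],
 [-0.0469, 0.1227, 0.0108],
 [0.0253, 0.0108, 0.148]].

Step 3 — form the quadratic (x - mu)^T · Sigma^{-1} · (x - mu):
  Sigma^{-1} · (x - mu) = (-0.2202, 0.1913, 0.2816).
  (x - mu)^T · [Sigma^{-1} · (x - mu)] = (-1)·(-0.2202) + (1)·(0.1913) + (2)·(0.2816) = 0.9747.

Step 4 — take square root: d = √(0.9747) ≈ 0.9873.

d(x, mu) = √(0.9747) ≈ 0.9873


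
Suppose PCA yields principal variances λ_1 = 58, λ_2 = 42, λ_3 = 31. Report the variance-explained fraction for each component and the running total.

Step 1 — total variance = trace(Sigma) = Σ λ_i = 58 + 42 + 31 = 131.

Step 2 — fraction explained by component i = λ_i / Σ λ:
  PC1: 58/131 = 0.4427
  PC2: 42/131 = 0.3206
  PC3: 31/131 = 0.2366

Step 3 — cumulative fraction after k components = (λ_1 + ... + λ_k) / Σ λ:
  k = 1: 58/131 = 0.4427
  k = 2: (58 + 42)/131 = 100/131 = 0.7634
  k = 3: (58 + 42 + 31)/131 = 131/131 = 1

Summary (fraction, with percent):

explained: PC1 0.4427 (44.27%), PC2 0.3206 (32.06%), PC3 0.2366 (23.66%);  cumulative: 0.4427, 0.7634, 1


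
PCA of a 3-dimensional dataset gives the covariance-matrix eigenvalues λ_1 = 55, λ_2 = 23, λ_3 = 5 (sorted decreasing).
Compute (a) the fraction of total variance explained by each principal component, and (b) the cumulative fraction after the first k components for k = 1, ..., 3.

Step 1 — total variance = trace(Sigma) = Σ λ_i = 55 + 23 + 5 = 83.

Step 2 — fraction explained by component i = λ_i / Σ λ:
  PC1: 55/83 = 0.6627
  PC2: 23/83 = 0.2771
  PC3: 5/83 = 0.0602

Step 3 — cumulative fraction after k components = (λ_1 + ... + λ_k) / Σ λ:
  k = 1: 55/83 = 0.6627
  k = 2: (55 + 23)/83 = 78/83 = 0.9398
  k = 3: (55 + 23 + 5)/83 = 83/83 = 1

Summary (fraction, with percent):

explained: PC1 0.6627 (66.27%), PC2 0.2771 (27.71%), PC3 0.0602 (6.02%);  cumulative: 0.6627, 0.9398, 1


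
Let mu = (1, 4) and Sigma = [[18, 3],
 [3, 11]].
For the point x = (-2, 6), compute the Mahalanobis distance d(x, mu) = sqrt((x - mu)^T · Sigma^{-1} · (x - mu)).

Step 1 — centre the observation: (x - mu) = (-3, 2).

Step 2 — invert Sigma. det(Sigma) = 18·11 - (3)² = 189.
  Sigma^{-1} = (1/det) · [[d, -b], [-b, a]] = [[0.0582, -0.0159],
 [-0.0159, 0.0952]].

Step 3 — form the quadratic (x - mu)^T · Sigma^{-1} · (x - mu):
  Sigma^{-1} · (x - mu) = (-0.2063, 0.2381).
  (x - mu)^T · [Sigma^{-1} · (x - mu)] = (-3)·(-0.2063) + (2)·(0.2381) = 1.0952.

Step 4 — take square root: d = √(1.0952) ≈ 1.0465.

d(x, mu) = √(1.0952) ≈ 1.0465


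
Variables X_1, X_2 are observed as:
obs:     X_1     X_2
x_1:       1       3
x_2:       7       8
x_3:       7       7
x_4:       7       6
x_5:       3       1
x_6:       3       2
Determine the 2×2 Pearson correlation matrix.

Step 1 — column means:
  mean(X_1) = (1 + 7 + 7 + 7 + 3 + 3) / 6 = 28/6 = 4.6667
  mean(X_2) = (3 + 8 + 7 + 6 + 1 + 2) / 6 = 27/6 = 4.5

Step 2 — sample variances and covariances s[i,j] = (1/(n-1)) · Σ_k (x_{k,i} - mean_i) · (x_{k,j} - mean_j), with n-1 = 5:
  s[X_1,X_1] = ((-3.6667)·(-3.6667) + (2.3333)·(2.3333) + (2.3333)·(2.3333) + (2.3333)·(2.3333) + (-1.6667)·(-1.6667) + (-1.6667)·(-1.6667)) / 5 = 35.3333/5 = 7.0667
  s[X_1,X_2] = ((-3.6667)·(-1.5) + (2.3333)·(3.5) + (2.3333)·(2.5) + (2.3333)·(1.5) + (-1.6667)·(-3.5) + (-1.6667)·(-2.5)) / 5 = 33/5 = 6.6
  s[X_2,X_2] = ((-1.5)·(-1.5) + (3.5)·(3.5) + (2.5)·(2.5) + (1.5)·(1.5) + (-3.5)·(-3.5) + (-2.5)·(-2.5)) / 5 = 41.5/5 = 8.3
  Sample standard deviations s_i = √(s[i,i]):
  s(X_1) = √(7.0667) = 2.6583
  s(X_2) = √(8.3) = 2.881

Step 3 — r_{ij} = s_{ij} / (s_i · s_j):
  r[X_1,X_1] = 1 (diagonal).
  r[X_1,X_2] = 6.6 / (2.6583 · 2.881) = 6.6 / 7.6585 = 0.8618
  r[X_2,X_2] = 1 (diagonal).

R is symmetric with unit diagonal. Assembling:

R = [[1, 0.8618],
 [0.8618, 1]]


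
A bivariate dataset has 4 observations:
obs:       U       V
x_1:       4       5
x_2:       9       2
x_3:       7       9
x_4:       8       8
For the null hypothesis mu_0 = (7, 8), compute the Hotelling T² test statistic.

Step 1 — sample mean vector:
  mean(U) = (4 + 9 + 7 + 8) / 4 = 28/4 = 7
  mean(V) = (5 + 2 + 9 + 8) / 4 = 24/4 = 6
  x̄ = (7, 6),  deviation x̄ - mu_0 = (7, 6) - (7, 8) = (0, -2).

Step 2 — sample covariance matrix, S[i,j] = (1/(n-1)) · Σ_k (x_{k,i} - mean_i) · (x_{k,j} - mean_j), divisor n-1 = 3:
  S[U,U] = ((-3)·(-3) + (2)·(2) + (0)·(0) + (1)·(1)) / 3 = 14/3 = 4.6667
  S[U,V] = ((-3)·(-1) + (2)·(-4) + (0)·(3) + (1)·(2)) / 3 = -3/3 = -1
  S[V,V] = ((-1)·(-1) + (-4)·(-4) + (3)·(3) + (2)·(2)) / 3 = 30/3 = 10
  S = [[4.6667, -1],
 [-1, 10]].

Step 3 — invert S. det(S) = 4.6667·10 - (-1)² = 45.6667.
  S^{-1} = (1/det) · [[d, -b], [-b, a]] = [[0.219, 0.0219],
 [0.0219, 0.1022]].

Step 4 — quadratic form (x̄ - mu_0)^T · S^{-1} · (x̄ - mu_0):
  S^{-1} · (x̄ - mu_0) = (-0.0438, -0.2044),
  (x̄ - mu_0)^T · [...] = (0)·(-0.0438) + (-2)·(-0.2044) = 0.4088.

Step 5 — scale by n: T² = 4 · 0.4088 = 1.635.

T² ≈ 1.635


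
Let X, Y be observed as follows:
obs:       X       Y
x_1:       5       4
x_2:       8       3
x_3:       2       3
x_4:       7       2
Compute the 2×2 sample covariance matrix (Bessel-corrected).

Step 1 — column means:
  mean(X) = (5 + 8 + 2 + 7) / 4 = 22/4 = 5.5
  mean(Y) = (4 + 3 + 3 + 2) / 4 = 12/4 = 3

Step 2 — sample covariance S[i,j] = (1/(n-1)) · Σ_k (x_{k,i} - mean_i) · (x_{k,j} - mean_j), with n-1 = 3.
  S[X,X] = ((-0.5)·(-0.5) + (2.5)·(2.5) + (-3.5)·(-3.5) + (1.5)·(1.5)) / 3 = 21/3 = 7
  S[X,Y] = ((-0.5)·(1) + (2.5)·(0) + (-3.5)·(0) + (1.5)·(-1)) / 3 = -2/3 = -0.6667
  S[Y,Y] = ((1)·(1) + (0)·(0) + (0)·(0) + (-1)·(-1)) / 3 = 2/3 = 0.6667

S is symmetric (S[j,i] = S[i,j]). Assembling:

S = [[7, -0.6667],
 [-0.6667, 0.6667]]


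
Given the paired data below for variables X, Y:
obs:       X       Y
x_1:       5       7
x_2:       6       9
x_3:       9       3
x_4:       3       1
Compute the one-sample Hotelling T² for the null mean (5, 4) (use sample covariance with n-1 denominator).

Step 1 — sample mean vector:
  mean(X) = (5 + 6 + 9 + 3) / 4 = 23/4 = 5.75
  mean(Y) = (7 + 9 + 3 + 1) / 4 = 20/4 = 5
  x̄ = (5.75, 5),  deviation x̄ - mu_0 = (5.75, 5) - (5, 4) = (0.75, 1).

Step 2 — sample covariance matrix, S[i,j] = (1/(n-1)) · Σ_k (x_{k,i} - mean_i) · (x_{k,j} - mean_j), divisor n-1 = 3:
  S[X,X] = ((-0.75)·(-0.75) + (0.25)·(0.25) + (3.25)·(3.25) + (-2.75)·(-2.75)) / 3 = 18.75/3 = 6.25
  S[X,Y] = ((-0.75)·(2) + (0.25)·(4) + (3.25)·(-2) + (-2.75)·(-4)) / 3 = 4/3 = 1.3333
  S[Y,Y] = ((2)·(2) + (4)·(4) + (-2)·(-2) + (-4)·(-4)) / 3 = 40/3 = 13.3333
  S = [[6.25, 1.3333],
 [1.3333, 13.3333]].

Step 3 — invert S. det(S) = 6.25·13.3333 - (1.3333)² = 81.5556.
  S^{-1} = (1/det) · [[d, -b], [-b, a]] = [[0.1635, -0.0163],
 [-0.0163, 0.0766]].

Step 4 — quadratic form (x̄ - mu_0)^T · S^{-1} · (x̄ - mu_0):
  S^{-1} · (x̄ - mu_0) = (0.1063, 0.0644),
  (x̄ - mu_0)^T · [...] = (0.75)·(0.1063) + (1)·(0.0644) = 0.1441.

Step 5 — scale by n: T² = 4 · 0.1441 = 0.5763.

T² ≈ 0.5763


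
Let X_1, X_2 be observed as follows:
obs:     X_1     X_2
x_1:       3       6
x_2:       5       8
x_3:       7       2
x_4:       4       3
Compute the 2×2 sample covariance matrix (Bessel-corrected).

Step 1 — column means:
  mean(X_1) = (3 + 5 + 7 + 4) / 4 = 19/4 = 4.75
  mean(X_2) = (6 + 8 + 2 + 3) / 4 = 19/4 = 4.75

Step 2 — sample covariance S[i,j] = (1/(n-1)) · Σ_k (x_{k,i} - mean_i) · (x_{k,j} - mean_j), with n-1 = 3.
  S[X_1,X_1] = ((-1.75)·(-1.75) + (0.25)·(0.25) + (2.25)·(2.25) + (-0.75)·(-0.75)) / 3 = 8.75/3 = 2.9167
  S[X_1,X_2] = ((-1.75)·(1.25) + (0.25)·(3.25) + (2.25)·(-2.75) + (-0.75)·(-1.75)) / 3 = -6.25/3 = -2.0833
  S[X_2,X_2] = ((1.25)·(1.25) + (3.25)·(3.25) + (-2.75)·(-2.75) + (-1.75)·(-1.75)) / 3 = 22.75/3 = 7.5833

S is symmetric (S[j,i] = S[i,j]). Assembling:

S = [[2.9167, -2.0833],
 [-2.0833, 7.5833]]


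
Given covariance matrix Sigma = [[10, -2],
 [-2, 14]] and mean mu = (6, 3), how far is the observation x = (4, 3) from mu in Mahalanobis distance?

Step 1 — centre the observation: (x - mu) = (-2, 0).

Step 2 — invert Sigma. det(Sigma) = 10·14 - (-2)² = 136.
  Sigma^{-1} = (1/det) · [[d, -b], [-b, a]] = [[0.1029, 0.0147],
 [0.0147, 0.0735]].

Step 3 — form the quadratic (x - mu)^T · Sigma^{-1} · (x - mu):
  Sigma^{-1} · (x - mu) = (-0.2059, -0.0294).
  (x - mu)^T · [Sigma^{-1} · (x - mu)] = (-2)·(-0.2059) + (0)·(-0.0294) = 0.4118.

Step 4 — take square root: d = √(0.4118) ≈ 0.6417.

d(x, mu) = √(0.4118) ≈ 0.6417


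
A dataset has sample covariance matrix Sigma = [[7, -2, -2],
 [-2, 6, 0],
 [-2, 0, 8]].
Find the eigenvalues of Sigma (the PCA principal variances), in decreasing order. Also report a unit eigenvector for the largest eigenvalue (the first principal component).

Step 1 — characteristic polynomial p(λ) = det(λI - Sigma) = λ³ - tr·λ² + c_1·λ - det, where tr = trace, c_1 = sum of the principal 2×2 minors, det = det(Sigma):
  tr = 7 + 6 + 8 = 21,
  c_1 = (7·6 - (-2)²) + (7·8 - (-2)²) + (6·8 - (0)²) = 38 + 52 + 48 = 138,
  det = 7·(6·8 - (0)²) - (-2)·((-2)·8 - (0)·(-2)) + (-2)·((-2)·(0) - 6·(-2)) = 7·(48) - (-2)·(-16) + (-2)·(12) = 280.
  So p(λ) = λ³ - 21λ² + 138λ - 280.
Step 2 — look for an integer root (rational root theorem: any rational root is an integer divisor of 280). Testing λ = 4:
  p(4) = 64 - 336 + 552 - 280 = 0  ✓
  Dividing out (λ - 4): p(λ) = (λ - 4)(λ² - 17λ + 70).
Step 3 — remaining eigenvalues from the quadratic λ² - 17λ + 70 = 0:
  Δ = 17² - 4·70 = 289 - 280 = 9,  λ = (17 ± √9)/2 = (17 ± 3)/2 = 10 or 7.
  Sorted: λ_1 = 10,  λ_2 = 7,  λ_3 = 4  (check: sum = 21 = tr ✓).

Step 4 — unit eigenvector for λ_1 = 10: v spans the null space of (Sigma - λ_1 I), whose rows are
  r_1 = (-3, -2, -2),  r_2 = (-2, -4, 0),  r_3 = (-2, 0, -2).
  v is orthogonal to every row, so take v ∝ r_1 × r_2 = ((-2)·(0) - (-2)·(-4), (-2)·(-2) - (-3)·(0), (-3)·(-4) - (-2)·(-2)) = (-8, 4, 8).
  Rescale (divide by 4; multiply by -1 so the first nonzero entry is positive): u = (2, -1, -2).
  ||u|| = √((2)² + (-1)² + (-2)²) = √(9) = 3,  v_1 = u/||u|| ≈ (0.6667, -0.3333, -0.6667) (||v_1|| = 1).

λ_1 = 10,  λ_2 = 7,  λ_3 = 4;  v_1 ≈ (0.6667, -0.3333, -0.6667)
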